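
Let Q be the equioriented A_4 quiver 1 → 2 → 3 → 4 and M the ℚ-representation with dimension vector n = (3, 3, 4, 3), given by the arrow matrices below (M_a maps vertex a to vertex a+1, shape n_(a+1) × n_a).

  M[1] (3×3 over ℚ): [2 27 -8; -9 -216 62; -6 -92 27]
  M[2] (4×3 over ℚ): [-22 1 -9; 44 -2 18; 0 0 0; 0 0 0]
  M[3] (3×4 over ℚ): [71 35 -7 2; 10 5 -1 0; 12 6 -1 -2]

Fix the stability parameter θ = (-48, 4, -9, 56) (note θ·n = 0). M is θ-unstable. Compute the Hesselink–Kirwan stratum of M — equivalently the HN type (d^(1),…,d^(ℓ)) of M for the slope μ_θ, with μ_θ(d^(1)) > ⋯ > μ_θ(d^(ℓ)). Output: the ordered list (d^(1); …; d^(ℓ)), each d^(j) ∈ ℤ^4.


Interval decomposition of M: I[1,2]^2, I[1,4], I[3,3], I[3,4]^2.
HN type (ℓ=5): μ^(1)=56; μ^(2)=4; μ^(3)=-5/2; μ^(4)=-9; μ^(5)=-48

((0, 0, 0, 3); (0, 2, 0, 0); (0, 1, 1, 0); (0, 0, 3, 0); (3, 0, 0, 0))


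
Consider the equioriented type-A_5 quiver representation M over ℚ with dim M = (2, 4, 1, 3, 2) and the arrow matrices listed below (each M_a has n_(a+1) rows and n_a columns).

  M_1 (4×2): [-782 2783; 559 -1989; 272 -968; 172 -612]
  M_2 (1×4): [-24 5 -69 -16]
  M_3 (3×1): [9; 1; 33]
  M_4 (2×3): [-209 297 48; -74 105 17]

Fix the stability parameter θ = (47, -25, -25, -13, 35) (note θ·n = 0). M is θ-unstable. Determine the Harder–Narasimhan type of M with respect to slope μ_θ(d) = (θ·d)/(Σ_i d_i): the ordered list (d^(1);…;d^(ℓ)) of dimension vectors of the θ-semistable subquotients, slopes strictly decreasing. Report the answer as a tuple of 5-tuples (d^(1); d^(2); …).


Barcode: M ≅ I[1,2], I[1,4], I[2,2]^2, I[4,5]^2. HN layers by μ_θ (5 steps, strictly decreasing):
  μ^(1)=35; μ^(2)=11; μ^(3)=-4; μ^(4)=-13; μ^(5)=-25

((0, 0, 0, 0, 2); (1, 1, 0, 0, 0); (1, 1, 1, 1, 0); (0, 0, 0, 2, 0); (0, 2, 0, 0, 0))


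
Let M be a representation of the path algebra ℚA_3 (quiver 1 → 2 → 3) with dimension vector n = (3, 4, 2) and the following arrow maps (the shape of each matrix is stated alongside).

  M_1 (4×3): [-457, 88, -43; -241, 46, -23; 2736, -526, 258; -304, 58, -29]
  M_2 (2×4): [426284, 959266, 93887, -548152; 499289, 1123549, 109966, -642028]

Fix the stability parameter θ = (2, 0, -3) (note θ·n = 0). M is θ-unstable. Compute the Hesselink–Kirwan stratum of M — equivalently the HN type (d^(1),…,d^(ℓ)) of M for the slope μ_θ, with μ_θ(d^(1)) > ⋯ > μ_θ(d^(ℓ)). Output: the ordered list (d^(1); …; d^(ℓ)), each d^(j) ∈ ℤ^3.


Interval decomposition of M: I[1,2], I[1,3]^2, I[2,2].
HN type (ℓ=3): μ^(1)=1; μ^(2)=0; μ^(3)=-1/3

((1, 1, 0); (0, 1, 0); (2, 2, 2))


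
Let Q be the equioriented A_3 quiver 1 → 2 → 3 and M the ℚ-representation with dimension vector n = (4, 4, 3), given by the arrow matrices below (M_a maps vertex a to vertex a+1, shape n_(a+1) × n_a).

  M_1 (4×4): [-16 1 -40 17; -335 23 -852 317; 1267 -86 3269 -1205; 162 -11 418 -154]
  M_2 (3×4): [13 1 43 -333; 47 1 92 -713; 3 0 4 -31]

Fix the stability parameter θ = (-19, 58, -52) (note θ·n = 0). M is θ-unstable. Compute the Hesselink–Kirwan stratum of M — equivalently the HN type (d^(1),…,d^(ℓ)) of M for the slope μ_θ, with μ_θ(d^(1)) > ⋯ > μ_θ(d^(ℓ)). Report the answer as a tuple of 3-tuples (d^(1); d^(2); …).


Barcode: M ≅ I[1,2], I[1,3]^3. HN layers by μ_θ (3 steps, strictly decreasing):
  μ^(1)=58; μ^(2)=3; μ^(3)=-19

((0, 1, 0); (0, 3, 3); (4, 0, 0))


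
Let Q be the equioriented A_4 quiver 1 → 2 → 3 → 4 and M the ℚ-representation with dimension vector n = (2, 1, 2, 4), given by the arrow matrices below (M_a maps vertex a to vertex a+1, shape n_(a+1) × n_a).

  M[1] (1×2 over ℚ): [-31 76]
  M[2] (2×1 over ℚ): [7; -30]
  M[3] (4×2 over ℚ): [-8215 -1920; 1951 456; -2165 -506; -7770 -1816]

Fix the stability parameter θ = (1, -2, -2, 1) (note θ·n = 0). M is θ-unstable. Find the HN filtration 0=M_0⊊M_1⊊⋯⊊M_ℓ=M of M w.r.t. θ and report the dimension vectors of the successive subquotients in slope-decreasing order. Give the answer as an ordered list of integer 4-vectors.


Barcode: M ≅ I[1,1], I[1,4], I[3,4], I[4,4]^2. HN layers by μ_θ (3 steps, strictly decreasing):
  μ^(1)=1; μ^(2)=-1; μ^(3)=-2

((1, 0, 0, 4); (1, 1, 1, 0); (0, 0, 1, 0))


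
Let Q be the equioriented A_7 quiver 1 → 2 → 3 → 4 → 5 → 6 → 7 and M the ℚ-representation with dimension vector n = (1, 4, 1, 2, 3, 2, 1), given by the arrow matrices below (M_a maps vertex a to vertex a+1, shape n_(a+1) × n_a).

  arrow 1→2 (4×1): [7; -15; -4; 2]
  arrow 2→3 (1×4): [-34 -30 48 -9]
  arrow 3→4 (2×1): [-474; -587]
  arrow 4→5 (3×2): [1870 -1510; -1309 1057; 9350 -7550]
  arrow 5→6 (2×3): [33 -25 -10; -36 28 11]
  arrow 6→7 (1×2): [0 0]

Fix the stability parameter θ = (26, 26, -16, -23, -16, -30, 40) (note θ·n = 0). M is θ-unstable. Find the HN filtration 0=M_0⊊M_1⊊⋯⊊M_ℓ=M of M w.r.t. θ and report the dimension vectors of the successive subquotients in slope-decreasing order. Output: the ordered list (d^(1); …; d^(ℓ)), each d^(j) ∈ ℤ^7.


Barcode: M ≅ I[1,6], I[2,2]^3, I[4,4], I[5,5], I[5,6], I[7,7]. HN layers by μ_θ (5 steps, strictly decreasing):
  μ^(1)=40; μ^(2)=26; μ^(3)=-11/2; μ^(4)=-16; μ^(5)=-23

((0, 0, 0, 0, 0, 0, 1); (0, 3, 0, 0, 0, 0, 0); (1, 1, 1, 1, 1, 1, 0); (0, 0, 0, 0, 1, 0, 0); (0, 0, 0, 1, 1, 1, 0))


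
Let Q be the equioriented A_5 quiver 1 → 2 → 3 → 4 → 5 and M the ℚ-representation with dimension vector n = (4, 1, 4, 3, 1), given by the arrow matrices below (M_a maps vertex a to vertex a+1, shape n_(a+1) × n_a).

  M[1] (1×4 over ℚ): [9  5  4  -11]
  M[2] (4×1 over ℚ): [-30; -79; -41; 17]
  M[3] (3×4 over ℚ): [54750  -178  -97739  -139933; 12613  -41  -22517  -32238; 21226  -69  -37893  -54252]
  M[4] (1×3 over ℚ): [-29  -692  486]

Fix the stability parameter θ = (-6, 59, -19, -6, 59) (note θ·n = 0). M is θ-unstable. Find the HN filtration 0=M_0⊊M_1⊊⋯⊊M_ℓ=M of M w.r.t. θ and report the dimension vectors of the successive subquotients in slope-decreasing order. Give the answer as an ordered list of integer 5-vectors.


Interval decomposition of M: I[1,1]^3, I[1,3], I[3,4]^2, I[3,5].
HN type (ℓ=4): μ^(1)=59; μ^(2)=20; μ^(3)=-6; μ^(4)=-19

((0, 0, 0, 0, 1); (0, 1, 1, 0, 0); (4, 0, 0, 3, 0); (0, 0, 3, 0, 0))


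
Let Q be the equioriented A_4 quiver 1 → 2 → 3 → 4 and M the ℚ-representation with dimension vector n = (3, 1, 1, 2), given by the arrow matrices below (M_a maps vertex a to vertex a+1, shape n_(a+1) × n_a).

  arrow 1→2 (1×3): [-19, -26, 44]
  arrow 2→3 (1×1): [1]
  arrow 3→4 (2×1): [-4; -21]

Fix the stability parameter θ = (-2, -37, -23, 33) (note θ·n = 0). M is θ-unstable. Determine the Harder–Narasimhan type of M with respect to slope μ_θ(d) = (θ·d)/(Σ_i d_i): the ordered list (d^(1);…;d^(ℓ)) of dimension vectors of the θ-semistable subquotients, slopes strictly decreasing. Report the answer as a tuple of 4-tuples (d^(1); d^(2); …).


Via rank(M_{q-1}∘⋯∘M_p): M ≅ I[1,1]^2, I[1,4], I[4,4].
μ_θ-semistable layers: μ^(1)=33; μ^(2)=-2; μ^(3)=-62/3

((0, 0, 0, 2); (2, 0, 0, 0); (1, 1, 1, 0))


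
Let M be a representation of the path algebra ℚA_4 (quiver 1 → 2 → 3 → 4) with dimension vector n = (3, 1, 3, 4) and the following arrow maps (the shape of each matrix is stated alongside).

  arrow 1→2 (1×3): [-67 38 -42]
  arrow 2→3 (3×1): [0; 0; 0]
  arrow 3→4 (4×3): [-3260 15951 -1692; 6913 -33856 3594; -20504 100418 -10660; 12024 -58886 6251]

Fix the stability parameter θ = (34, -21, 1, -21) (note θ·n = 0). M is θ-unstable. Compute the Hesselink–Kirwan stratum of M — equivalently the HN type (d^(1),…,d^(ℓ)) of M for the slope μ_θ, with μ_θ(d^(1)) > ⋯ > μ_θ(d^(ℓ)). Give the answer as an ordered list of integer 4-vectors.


Barcode: M ≅ I[1,1]^2, I[1,2], I[3,4]^3, I[4,4]. HN layers by μ_θ (4 steps, strictly decreasing):
  μ^(1)=34; μ^(2)=13/2; μ^(3)=-10; μ^(4)=-21

((2, 0, 0, 0); (1, 1, 0, 0); (0, 0, 3, 3); (0, 0, 0, 1))


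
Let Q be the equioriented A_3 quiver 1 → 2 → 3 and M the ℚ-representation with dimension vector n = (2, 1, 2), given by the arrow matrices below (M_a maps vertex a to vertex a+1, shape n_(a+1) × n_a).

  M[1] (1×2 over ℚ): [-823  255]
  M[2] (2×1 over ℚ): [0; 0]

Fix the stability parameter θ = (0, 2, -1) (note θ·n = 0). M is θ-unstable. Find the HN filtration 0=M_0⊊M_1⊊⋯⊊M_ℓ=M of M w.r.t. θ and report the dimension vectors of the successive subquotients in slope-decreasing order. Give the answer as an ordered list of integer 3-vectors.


Interval decomposition of M: I[1,1], I[1,2], I[3,3]^2.
HN type (ℓ=3): μ^(1)=2; μ^(2)=0; μ^(3)=-1

((0, 1, 0); (2, 0, 0); (0, 0, 2))


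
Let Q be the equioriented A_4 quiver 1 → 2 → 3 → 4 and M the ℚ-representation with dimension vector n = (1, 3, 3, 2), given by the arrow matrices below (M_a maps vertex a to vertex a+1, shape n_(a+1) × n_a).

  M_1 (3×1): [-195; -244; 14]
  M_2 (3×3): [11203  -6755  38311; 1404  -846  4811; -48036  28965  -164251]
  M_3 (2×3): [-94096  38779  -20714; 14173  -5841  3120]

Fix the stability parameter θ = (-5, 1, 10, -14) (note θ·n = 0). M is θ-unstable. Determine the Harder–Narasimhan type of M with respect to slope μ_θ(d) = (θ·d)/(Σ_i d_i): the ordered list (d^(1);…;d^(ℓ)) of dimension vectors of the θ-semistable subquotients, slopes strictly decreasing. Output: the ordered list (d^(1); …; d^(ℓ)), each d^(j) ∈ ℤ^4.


Interval decomposition of M: I[1,4], I[2,3], I[2,4].
HN type (ℓ=4): μ^(1)=10; μ^(2)=1; μ^(3)=-1; μ^(4)=-5

((0, 0, 1, 0); (0, 1, 0, 0); (0, 2, 2, 2); (1, 0, 0, 0))


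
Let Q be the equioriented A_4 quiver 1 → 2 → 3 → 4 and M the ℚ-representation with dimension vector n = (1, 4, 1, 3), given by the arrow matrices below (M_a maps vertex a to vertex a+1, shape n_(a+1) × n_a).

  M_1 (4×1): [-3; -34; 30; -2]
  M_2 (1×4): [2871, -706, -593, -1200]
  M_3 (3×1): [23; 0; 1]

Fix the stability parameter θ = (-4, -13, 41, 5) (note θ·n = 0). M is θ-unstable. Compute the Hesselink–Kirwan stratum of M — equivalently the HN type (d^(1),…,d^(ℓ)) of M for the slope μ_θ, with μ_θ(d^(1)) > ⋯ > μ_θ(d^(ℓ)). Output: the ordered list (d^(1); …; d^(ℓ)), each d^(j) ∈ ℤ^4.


Barcode: M ≅ I[1,4], I[2,2]^3, I[4,4]^2. HN layers by μ_θ (4 steps, strictly decreasing):
  μ^(1)=23; μ^(2)=5; μ^(3)=-17/2; μ^(4)=-13

((0, 0, 1, 1); (0, 0, 0, 2); (1, 1, 0, 0); (0, 3, 0, 0))


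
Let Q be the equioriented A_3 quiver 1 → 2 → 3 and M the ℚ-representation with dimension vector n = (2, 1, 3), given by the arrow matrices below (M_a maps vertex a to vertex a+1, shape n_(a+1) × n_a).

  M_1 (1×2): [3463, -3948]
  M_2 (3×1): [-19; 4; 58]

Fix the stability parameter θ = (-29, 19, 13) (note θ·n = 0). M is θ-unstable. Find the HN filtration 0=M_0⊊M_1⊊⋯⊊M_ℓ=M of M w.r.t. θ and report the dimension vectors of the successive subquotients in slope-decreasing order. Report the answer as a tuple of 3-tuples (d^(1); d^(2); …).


Interval decomposition of M: I[1,1], I[1,3], I[3,3]^2.
HN type (ℓ=3): μ^(1)=16; μ^(2)=13; μ^(3)=-29

((0, 1, 1); (0, 0, 2); (2, 0, 0))


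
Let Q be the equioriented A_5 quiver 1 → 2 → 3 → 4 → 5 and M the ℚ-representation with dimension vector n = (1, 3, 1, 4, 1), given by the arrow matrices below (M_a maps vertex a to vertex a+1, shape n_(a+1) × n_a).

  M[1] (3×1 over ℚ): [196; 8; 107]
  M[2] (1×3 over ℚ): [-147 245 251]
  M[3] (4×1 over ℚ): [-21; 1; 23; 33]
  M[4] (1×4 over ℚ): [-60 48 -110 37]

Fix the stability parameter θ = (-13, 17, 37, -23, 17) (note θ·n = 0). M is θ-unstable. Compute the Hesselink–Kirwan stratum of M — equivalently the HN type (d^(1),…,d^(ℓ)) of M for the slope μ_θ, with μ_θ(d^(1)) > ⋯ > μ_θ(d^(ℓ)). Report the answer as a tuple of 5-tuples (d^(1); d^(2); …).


Interval decomposition of M: I[1,5], I[2,2]^2, I[4,4]^3.
HN type (ℓ=4): μ^(1)=17; μ^(2)=31/3; μ^(3)=-13; μ^(4)=-23

((0, 2, 0, 0, 1); (0, 1, 1, 1, 0); (1, 0, 0, 0, 0); (0, 0, 0, 3, 0))


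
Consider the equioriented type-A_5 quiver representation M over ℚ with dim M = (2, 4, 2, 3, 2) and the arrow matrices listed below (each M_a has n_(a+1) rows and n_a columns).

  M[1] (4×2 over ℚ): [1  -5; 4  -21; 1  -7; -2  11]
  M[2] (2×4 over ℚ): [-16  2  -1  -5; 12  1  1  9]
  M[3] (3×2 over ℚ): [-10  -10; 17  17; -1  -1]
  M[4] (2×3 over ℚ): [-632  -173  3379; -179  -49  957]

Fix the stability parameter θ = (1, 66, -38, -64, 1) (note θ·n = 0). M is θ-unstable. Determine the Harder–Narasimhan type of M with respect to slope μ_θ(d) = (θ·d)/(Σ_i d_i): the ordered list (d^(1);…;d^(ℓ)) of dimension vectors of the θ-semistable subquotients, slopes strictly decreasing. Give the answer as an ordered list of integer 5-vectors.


Via rank(M_{q-1}∘⋯∘M_p): M ≅ I[1,3], I[1,4], I[2,2]^2, I[4,5]^2.
μ_θ-semistable layers: μ^(1)=66; μ^(2)=14; μ^(3)=1; μ^(4)=-35/4; μ^(5)=-64

((0, 2, 0, 0, 0); (0, 1, 1, 0, 0); (1, 0, 0, 0, 2); (1, 1, 1, 1, 0); (0, 0, 0, 2, 0))


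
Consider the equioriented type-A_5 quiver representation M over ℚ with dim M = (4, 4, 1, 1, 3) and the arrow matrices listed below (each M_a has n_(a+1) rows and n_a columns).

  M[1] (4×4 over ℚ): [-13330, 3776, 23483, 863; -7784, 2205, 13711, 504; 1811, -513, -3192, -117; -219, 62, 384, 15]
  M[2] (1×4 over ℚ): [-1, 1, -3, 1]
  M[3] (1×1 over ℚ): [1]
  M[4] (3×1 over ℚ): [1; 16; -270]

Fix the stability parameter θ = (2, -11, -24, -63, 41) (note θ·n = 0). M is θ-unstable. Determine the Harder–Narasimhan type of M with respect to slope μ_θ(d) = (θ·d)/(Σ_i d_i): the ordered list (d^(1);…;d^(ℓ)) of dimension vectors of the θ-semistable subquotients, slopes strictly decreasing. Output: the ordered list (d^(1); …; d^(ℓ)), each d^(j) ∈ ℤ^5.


Barcode: M ≅ I[1,2]^3, I[1,5], I[5,5]^2. HN layers by μ_θ (3 steps, strictly decreasing):
  μ^(1)=41; μ^(2)=-9/2; μ^(3)=-24

((0, 0, 0, 0, 3); (3, 3, 0, 0, 0); (1, 1, 1, 1, 0))


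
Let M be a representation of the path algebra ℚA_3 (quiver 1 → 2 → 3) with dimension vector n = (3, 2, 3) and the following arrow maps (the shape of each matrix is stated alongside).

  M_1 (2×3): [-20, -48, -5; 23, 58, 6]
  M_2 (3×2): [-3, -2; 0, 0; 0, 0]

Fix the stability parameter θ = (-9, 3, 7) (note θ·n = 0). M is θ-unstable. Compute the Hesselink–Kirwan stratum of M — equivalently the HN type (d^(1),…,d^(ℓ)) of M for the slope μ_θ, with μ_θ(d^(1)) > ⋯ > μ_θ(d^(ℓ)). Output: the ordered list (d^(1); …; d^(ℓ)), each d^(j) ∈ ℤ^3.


Interval decomposition of M: I[1,1], I[1,2], I[1,3], I[3,3]^2.
HN type (ℓ=3): μ^(1)=7; μ^(2)=3; μ^(3)=-9

((0, 0, 3); (0, 2, 0); (3, 0, 0))


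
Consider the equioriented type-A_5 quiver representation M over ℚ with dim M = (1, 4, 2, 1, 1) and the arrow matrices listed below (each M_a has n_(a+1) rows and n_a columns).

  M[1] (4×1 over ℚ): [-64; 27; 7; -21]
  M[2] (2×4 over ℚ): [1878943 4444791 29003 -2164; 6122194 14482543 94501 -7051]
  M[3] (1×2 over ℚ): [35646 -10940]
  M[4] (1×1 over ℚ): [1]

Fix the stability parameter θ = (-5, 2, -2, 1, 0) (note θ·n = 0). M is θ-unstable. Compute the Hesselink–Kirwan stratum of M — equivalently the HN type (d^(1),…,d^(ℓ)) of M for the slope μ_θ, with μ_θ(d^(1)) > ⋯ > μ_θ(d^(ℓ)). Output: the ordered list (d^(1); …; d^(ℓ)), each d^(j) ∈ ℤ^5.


Interval decomposition of M: I[1,3], I[2,2]^2, I[2,5].
HN type (ℓ=4): μ^(1)=2; μ^(2)=1/2; μ^(3)=0; μ^(4)=-5

((0, 2, 0, 0, 0); (0, 0, 0, 1, 1); (0, 2, 2, 0, 0); (1, 0, 0, 0, 0))


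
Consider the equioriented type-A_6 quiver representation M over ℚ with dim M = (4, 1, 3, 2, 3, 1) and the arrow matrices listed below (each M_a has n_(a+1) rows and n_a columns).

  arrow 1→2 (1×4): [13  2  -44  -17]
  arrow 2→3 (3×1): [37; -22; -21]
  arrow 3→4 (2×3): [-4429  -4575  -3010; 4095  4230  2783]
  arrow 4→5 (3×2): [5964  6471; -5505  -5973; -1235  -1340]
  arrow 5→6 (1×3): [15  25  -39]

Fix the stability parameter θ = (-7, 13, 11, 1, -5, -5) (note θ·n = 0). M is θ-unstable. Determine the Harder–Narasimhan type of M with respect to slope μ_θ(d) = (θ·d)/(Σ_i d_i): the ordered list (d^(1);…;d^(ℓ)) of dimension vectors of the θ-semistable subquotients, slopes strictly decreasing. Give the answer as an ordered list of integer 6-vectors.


Interval decomposition of M: I[1,1]^3, I[1,5], I[3,3], I[3,5], I[5,6].
HN type (ℓ=5): μ^(1)=11; μ^(2)=5; μ^(3)=7/3; μ^(4)=-5; μ^(5)=-7

((0, 0, 1, 0, 0, 0); (0, 1, 1, 1, 1, 0); (0, 0, 1, 1, 1, 0); (0, 0, 0, 0, 1, 1); (4, 0, 0, 0, 0, 0))


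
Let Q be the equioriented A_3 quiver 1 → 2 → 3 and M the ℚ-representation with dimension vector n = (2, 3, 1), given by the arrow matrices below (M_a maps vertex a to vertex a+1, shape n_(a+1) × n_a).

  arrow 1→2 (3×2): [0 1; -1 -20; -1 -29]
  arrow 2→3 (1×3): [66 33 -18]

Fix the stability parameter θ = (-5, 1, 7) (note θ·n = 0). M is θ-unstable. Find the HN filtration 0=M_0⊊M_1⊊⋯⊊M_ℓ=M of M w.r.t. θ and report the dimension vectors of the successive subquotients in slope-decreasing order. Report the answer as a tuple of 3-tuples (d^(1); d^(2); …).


Interval decomposition of M: I[1,2], I[1,3], I[2,2].
HN type (ℓ=3): μ^(1)=7; μ^(2)=1; μ^(3)=-5

((0, 0, 1); (0, 3, 0); (2, 0, 0))


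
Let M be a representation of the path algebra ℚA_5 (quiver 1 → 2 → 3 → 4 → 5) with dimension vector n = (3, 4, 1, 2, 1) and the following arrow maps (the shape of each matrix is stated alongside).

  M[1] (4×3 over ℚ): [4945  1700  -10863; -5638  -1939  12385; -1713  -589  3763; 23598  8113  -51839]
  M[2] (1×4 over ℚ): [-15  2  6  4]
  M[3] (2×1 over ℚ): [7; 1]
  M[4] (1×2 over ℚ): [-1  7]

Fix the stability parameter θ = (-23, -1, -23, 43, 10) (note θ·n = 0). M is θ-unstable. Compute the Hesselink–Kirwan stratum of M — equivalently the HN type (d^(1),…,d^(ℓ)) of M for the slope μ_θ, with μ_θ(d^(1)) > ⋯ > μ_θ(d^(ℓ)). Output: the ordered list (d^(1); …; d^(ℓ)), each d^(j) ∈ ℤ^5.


Interval decomposition of M: I[1,2]^2, I[1,4], I[2,2], I[4,5].
HN type (ℓ=5): μ^(1)=43; μ^(2)=53/2; μ^(3)=-1; μ^(4)=-12; μ^(5)=-23

((0, 0, 0, 1, 0); (0, 0, 0, 1, 1); (0, 3, 0, 0, 0); (0, 1, 1, 0, 0); (3, 0, 0, 0, 0))


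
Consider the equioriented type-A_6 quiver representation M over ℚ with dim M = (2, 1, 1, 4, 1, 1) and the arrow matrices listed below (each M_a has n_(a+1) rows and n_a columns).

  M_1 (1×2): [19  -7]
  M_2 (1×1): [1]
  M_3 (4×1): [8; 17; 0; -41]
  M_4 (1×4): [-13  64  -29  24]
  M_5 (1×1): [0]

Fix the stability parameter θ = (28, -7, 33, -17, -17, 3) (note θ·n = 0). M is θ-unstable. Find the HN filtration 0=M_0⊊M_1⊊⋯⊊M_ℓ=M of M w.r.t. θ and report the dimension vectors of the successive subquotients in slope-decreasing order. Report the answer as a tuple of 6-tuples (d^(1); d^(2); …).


Via rank(M_{q-1}∘⋯∘M_p): M ≅ I[1,1], I[1,4], I[4,4]^2, I[4,5], I[6,6].
μ_θ-semistable layers: μ^(1)=28; μ^(2)=37/4; μ^(3)=3; μ^(4)=-17

((1, 0, 0, 0, 0, 0); (1, 1, 1, 1, 0, 0); (0, 0, 0, 0, 0, 1); (0, 0, 0, 3, 1, 0))


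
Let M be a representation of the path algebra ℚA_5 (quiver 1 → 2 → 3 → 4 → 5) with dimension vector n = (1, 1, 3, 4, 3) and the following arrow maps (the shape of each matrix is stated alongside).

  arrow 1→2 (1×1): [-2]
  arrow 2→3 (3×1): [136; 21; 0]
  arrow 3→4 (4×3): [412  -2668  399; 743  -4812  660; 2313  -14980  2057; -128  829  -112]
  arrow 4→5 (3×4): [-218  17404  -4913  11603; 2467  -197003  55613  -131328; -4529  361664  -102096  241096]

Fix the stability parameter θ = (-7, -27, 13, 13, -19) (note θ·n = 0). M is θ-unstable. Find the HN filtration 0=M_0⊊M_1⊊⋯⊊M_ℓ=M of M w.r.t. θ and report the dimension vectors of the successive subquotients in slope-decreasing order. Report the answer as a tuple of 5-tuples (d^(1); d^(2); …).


Barcode: M ≅ I[1,5], I[3,4], I[3,5], I[4,5]. HN layers by μ_θ (4 steps, strictly decreasing):
  μ^(1)=13; μ^(2)=7/3; μ^(3)=-3; μ^(4)=-17

((0, 0, 1, 1, 0); (0, 0, 2, 2, 2); (0, 0, 0, 1, 1); (1, 1, 0, 0, 0))


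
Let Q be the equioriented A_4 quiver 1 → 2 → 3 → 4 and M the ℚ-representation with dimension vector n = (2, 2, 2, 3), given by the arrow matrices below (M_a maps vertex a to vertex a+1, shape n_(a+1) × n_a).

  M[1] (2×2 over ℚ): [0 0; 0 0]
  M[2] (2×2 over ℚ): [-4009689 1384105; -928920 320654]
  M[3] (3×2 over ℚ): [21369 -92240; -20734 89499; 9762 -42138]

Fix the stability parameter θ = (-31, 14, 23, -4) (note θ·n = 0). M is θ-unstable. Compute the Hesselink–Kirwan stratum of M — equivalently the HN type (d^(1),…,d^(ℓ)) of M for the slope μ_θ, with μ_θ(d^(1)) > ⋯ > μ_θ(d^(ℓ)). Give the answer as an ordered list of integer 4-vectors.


Barcode: M ≅ I[1,1]^2, I[2,4]^2, I[4,4]. HN layers by μ_θ (3 steps, strictly decreasing):
  μ^(1)=11; μ^(2)=-4; μ^(3)=-31

((0, 2, 2, 2); (0, 0, 0, 1); (2, 0, 0, 0))


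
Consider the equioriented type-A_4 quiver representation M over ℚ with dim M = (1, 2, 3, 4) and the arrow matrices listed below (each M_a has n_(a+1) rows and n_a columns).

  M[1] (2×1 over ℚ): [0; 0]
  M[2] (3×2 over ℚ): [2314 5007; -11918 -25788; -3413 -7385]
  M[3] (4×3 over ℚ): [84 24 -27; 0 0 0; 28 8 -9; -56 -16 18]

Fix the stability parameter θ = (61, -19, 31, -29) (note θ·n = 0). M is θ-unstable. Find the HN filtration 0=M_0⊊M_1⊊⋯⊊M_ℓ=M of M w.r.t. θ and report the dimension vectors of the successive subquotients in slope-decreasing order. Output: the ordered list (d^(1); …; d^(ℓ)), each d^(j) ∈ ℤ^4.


Via rank(M_{q-1}∘⋯∘M_p): M ≅ I[1,1], I[2,3], I[2,4], I[3,3], I[4,4]^3.
μ_θ-semistable layers: μ^(1)=61; μ^(2)=31; μ^(3)=1; μ^(4)=-19; μ^(5)=-29

((1, 0, 0, 0); (0, 0, 2, 0); (0, 0, 1, 1); (0, 2, 0, 0); (0, 0, 0, 3))


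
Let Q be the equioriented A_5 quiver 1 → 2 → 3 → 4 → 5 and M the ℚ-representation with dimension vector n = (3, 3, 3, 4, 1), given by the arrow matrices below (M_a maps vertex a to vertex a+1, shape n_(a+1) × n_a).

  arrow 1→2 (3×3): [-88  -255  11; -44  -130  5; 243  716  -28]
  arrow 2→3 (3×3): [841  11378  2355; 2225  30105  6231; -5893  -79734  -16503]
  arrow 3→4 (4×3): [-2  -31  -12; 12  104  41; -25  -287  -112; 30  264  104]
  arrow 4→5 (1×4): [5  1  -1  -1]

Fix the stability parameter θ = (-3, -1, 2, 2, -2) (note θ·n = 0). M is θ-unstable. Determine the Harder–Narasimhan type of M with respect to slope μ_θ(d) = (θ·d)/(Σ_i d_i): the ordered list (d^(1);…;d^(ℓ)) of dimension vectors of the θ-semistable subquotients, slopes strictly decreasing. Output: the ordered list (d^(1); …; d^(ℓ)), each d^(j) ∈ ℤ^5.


Barcode: M ≅ I[1,2], I[1,4]^2, I[3,5], I[4,4]. HN layers by μ_θ (4 steps, strictly decreasing):
  μ^(1)=2; μ^(2)=2/3; μ^(3)=-1; μ^(4)=-3

((0, 0, 2, 3, 0); (0, 0, 1, 1, 1); (0, 3, 0, 0, 0); (3, 0, 0, 0, 0))


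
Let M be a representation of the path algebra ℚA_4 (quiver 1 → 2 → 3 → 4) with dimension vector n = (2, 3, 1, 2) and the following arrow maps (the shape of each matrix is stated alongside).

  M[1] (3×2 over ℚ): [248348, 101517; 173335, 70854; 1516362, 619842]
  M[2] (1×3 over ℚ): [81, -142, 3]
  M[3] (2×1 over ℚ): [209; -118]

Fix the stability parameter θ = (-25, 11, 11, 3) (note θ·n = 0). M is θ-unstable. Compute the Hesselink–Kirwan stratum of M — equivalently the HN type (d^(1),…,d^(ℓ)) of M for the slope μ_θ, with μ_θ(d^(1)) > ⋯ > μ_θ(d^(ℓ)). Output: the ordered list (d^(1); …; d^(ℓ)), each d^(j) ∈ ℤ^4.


Barcode: M ≅ I[1,2], I[1,4], I[2,2], I[4,4]. HN layers by μ_θ (4 steps, strictly decreasing):
  μ^(1)=11; μ^(2)=25/3; μ^(3)=3; μ^(4)=-25

((0, 2, 0, 0); (0, 1, 1, 1); (0, 0, 0, 1); (2, 0, 0, 0))


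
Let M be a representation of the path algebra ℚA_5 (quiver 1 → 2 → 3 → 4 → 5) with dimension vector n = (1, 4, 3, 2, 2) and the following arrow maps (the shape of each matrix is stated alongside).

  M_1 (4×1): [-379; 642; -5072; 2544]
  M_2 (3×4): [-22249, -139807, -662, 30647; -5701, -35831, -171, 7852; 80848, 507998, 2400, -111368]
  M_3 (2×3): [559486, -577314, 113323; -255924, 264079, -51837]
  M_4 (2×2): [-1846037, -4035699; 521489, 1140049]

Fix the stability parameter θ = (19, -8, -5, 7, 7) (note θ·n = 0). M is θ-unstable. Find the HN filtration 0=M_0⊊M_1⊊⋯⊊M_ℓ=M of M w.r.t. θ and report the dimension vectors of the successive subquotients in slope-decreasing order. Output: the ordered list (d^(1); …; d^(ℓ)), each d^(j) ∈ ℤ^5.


Via rank(M_{q-1}∘⋯∘M_p): M ≅ I[1,5], I[2,2], I[2,3], I[2,5].
μ_θ-semistable layers: μ^(1)=7; μ^(2)=2; μ^(3)=-5; μ^(4)=-8

((0, 0, 0, 2, 2); (1, 1, 1, 0, 0); (0, 0, 2, 0, 0); (0, 3, 0, 0, 0))


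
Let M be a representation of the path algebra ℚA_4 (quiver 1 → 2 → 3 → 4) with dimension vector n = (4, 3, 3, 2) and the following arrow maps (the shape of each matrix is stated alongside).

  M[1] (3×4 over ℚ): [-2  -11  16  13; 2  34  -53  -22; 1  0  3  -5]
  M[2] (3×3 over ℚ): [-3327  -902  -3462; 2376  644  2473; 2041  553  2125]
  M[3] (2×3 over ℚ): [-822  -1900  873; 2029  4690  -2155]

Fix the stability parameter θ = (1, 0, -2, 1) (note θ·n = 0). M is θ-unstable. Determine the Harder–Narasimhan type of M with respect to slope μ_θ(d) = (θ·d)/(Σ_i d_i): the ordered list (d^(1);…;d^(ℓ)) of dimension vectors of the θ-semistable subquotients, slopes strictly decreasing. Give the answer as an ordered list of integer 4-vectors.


Via rank(M_{q-1}∘⋯∘M_p): M ≅ I[1,1], I[1,3], I[1,4]^2.
μ_θ-semistable layers: μ^(1)=1; μ^(2)=-1/3

((1, 0, 0, 2); (3, 3, 3, 0))


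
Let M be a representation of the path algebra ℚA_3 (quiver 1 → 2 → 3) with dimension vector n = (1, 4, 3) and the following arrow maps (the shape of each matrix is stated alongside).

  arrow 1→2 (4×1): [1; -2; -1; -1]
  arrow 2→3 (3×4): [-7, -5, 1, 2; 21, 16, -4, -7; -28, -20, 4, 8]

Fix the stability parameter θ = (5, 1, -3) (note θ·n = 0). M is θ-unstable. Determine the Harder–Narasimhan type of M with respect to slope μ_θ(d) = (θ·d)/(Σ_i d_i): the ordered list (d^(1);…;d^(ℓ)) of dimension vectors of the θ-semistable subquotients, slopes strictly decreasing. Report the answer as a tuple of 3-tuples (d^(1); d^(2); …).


Interval decomposition of M: I[1,2], I[2,2], I[2,3]^2, I[3,3].
HN type (ℓ=4): μ^(1)=3; μ^(2)=1; μ^(3)=-1; μ^(4)=-3

((1, 1, 0); (0, 1, 0); (0, 2, 2); (0, 0, 1))


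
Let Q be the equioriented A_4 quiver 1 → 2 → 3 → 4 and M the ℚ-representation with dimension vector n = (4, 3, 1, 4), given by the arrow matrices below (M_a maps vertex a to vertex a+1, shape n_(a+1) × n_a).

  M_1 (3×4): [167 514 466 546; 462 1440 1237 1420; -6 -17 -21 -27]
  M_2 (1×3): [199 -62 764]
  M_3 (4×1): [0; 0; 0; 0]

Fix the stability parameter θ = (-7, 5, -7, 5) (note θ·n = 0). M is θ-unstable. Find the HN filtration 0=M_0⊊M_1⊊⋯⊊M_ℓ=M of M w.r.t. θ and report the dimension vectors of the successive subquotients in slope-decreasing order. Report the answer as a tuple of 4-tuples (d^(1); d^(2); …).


Interval decomposition of M: I[1,1], I[1,2]^2, I[1,3], I[4,4]^4.
HN type (ℓ=3): μ^(1)=5; μ^(2)=-1; μ^(3)=-7

((0, 2, 0, 4); (0, 1, 1, 0); (4, 0, 0, 0))


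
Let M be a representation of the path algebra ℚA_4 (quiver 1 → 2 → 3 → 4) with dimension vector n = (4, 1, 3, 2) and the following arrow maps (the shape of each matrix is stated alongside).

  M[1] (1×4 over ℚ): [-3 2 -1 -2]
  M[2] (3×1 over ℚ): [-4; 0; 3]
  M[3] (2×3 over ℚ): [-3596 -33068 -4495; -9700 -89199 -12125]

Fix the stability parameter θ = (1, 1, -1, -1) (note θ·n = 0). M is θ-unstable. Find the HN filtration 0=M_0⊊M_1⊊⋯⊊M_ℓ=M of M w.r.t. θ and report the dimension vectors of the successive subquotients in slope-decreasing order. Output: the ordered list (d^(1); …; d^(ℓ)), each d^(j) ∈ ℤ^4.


Interval decomposition of M: I[1,1]^3, I[1,4], I[3,3], I[3,4].
HN type (ℓ=3): μ^(1)=1; μ^(2)=0; μ^(3)=-1

((3, 0, 0, 0); (1, 1, 1, 1); (0, 0, 2, 1))


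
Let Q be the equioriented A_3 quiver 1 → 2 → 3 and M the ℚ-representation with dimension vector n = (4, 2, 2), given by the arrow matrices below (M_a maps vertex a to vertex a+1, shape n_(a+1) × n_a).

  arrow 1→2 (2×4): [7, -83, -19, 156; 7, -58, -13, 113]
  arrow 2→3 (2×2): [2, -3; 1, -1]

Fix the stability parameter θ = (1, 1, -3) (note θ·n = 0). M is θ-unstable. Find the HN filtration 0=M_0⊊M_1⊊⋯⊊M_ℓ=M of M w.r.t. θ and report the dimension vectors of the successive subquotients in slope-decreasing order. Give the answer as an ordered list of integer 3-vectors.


Interval decomposition of M: I[1,1]^2, I[1,3]^2.
HN type (ℓ=2): μ^(1)=1; μ^(2)=-1/3

((2, 0, 0); (2, 2, 2))


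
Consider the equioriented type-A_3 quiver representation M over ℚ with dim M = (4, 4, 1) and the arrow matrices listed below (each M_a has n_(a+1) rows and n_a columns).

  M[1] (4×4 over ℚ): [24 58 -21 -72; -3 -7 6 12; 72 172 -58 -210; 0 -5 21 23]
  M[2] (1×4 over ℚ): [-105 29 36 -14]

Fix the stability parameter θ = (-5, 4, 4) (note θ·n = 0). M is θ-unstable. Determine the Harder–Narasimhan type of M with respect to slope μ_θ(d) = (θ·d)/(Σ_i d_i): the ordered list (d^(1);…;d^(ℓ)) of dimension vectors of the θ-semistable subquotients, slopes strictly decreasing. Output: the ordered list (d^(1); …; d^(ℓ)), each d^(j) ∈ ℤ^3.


Via rank(M_{q-1}∘⋯∘M_p): M ≅ I[1,2]^3, I[1,3].
μ_θ-semistable layers: μ^(1)=4; μ^(2)=-5

((0, 4, 1); (4, 0, 0))


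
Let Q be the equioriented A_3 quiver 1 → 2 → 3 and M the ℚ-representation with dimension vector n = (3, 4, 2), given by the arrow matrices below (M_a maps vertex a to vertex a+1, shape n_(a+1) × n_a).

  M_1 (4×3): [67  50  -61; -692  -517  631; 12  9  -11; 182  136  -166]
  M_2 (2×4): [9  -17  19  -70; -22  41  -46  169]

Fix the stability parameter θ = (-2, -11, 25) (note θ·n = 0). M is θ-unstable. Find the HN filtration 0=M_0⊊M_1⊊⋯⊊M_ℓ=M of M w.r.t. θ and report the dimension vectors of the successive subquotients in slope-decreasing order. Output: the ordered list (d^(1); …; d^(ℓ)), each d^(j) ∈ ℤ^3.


Interval decomposition of M: I[1,1], I[1,3]^2, I[2,2]^2.
HN type (ℓ=4): μ^(1)=25; μ^(2)=-2; μ^(3)=-13/2; μ^(4)=-11

((0, 0, 2); (1, 0, 0); (2, 2, 0); (0, 2, 0))


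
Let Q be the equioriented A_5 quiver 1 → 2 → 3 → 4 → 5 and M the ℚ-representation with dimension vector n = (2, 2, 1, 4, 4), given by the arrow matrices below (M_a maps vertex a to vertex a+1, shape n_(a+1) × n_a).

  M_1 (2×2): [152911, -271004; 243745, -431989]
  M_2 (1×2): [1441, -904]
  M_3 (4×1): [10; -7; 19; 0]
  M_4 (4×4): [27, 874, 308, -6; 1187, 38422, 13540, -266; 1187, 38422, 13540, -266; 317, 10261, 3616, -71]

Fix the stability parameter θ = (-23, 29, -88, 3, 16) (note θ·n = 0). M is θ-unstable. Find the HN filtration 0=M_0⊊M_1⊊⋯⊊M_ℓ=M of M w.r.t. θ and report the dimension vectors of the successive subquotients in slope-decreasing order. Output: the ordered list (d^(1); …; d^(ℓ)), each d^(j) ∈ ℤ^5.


Barcode: M ≅ I[1,2], I[1,5], I[4,4]^2, I[4,5], I[5,5]^2. HN layers by μ_θ (5 steps, strictly decreasing):
  μ^(1)=29; μ^(2)=16; μ^(3)=3; μ^(4)=-23; μ^(5)=-82/3

((0, 1, 0, 0, 0); (0, 0, 0, 0, 4); (0, 0, 0, 4, 0); (1, 0, 0, 0, 0); (1, 1, 1, 0, 0))


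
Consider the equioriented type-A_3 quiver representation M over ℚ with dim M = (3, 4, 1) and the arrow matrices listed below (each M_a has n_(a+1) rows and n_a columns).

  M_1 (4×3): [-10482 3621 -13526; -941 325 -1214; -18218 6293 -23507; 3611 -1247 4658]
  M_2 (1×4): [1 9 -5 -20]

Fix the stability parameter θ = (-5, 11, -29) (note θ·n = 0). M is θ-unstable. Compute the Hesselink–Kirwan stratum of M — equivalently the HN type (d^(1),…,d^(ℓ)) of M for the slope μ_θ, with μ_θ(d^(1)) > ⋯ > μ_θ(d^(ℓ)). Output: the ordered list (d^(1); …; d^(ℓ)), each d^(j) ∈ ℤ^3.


Via rank(M_{q-1}∘⋯∘M_p): M ≅ I[1,2]^2, I[1,3], I[2,2].
μ_θ-semistable layers: μ^(1)=11; μ^(2)=-5; μ^(3)=-23/3

((0, 3, 0); (2, 0, 0); (1, 1, 1))


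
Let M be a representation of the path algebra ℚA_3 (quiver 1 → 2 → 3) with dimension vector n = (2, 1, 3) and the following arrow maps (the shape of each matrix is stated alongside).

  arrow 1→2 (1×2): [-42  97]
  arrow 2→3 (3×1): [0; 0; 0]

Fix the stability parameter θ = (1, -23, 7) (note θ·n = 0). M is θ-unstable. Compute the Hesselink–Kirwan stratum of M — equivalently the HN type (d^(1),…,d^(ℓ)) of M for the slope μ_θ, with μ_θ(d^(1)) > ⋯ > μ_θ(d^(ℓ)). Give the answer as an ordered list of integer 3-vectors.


Via rank(M_{q-1}∘⋯∘M_p): M ≅ I[1,1], I[1,2], I[3,3]^3.
μ_θ-semistable layers: μ^(1)=7; μ^(2)=1; μ^(3)=-11

((0, 0, 3); (1, 0, 0); (1, 1, 0))


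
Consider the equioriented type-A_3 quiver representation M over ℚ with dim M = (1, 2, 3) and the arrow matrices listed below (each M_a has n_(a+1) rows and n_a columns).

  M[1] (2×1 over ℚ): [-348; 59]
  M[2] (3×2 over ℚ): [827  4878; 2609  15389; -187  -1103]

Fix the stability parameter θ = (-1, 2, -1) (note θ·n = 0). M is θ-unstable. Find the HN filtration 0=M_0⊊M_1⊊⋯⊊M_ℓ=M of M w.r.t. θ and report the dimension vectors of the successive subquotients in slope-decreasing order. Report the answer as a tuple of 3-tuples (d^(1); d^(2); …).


Via rank(M_{q-1}∘⋯∘M_p): M ≅ I[1,3], I[2,3], I[3,3].
μ_θ-semistable layers: μ^(1)=1/2; μ^(2)=-1

((0, 2, 2); (1, 0, 1))


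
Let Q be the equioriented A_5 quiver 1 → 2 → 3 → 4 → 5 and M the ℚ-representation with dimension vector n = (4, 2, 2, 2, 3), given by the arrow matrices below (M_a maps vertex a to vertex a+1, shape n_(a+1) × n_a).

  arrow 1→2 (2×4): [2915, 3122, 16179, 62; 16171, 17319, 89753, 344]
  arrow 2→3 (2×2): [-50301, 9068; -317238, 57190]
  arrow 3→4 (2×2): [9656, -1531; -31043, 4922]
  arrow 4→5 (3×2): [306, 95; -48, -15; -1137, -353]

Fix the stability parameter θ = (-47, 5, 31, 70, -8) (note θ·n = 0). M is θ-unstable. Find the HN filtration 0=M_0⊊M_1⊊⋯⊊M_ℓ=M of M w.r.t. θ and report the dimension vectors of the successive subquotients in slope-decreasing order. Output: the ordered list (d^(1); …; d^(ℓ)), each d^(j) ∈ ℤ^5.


Via rank(M_{q-1}∘⋯∘M_p): M ≅ I[1,1]^2, I[1,5]^2, I[5,5].
μ_θ-semistable layers: μ^(1)=31; μ^(2)=5; μ^(3)=-8; μ^(4)=-47

((0, 0, 2, 2, 2); (0, 2, 0, 0, 0); (0, 0, 0, 0, 1); (4, 0, 0, 0, 0))


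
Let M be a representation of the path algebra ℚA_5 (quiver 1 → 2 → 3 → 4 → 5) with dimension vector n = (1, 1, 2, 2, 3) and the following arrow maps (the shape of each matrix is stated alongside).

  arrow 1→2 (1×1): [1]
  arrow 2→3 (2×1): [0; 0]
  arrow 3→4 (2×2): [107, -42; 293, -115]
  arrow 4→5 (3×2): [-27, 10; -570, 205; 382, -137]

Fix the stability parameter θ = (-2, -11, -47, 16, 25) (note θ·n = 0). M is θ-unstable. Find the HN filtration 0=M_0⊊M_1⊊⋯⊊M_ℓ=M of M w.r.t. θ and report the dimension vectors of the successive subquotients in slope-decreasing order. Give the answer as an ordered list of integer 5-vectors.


Interval decomposition of M: I[1,2], I[3,5]^2, I[5,5].
HN type (ℓ=4): μ^(1)=25; μ^(2)=16; μ^(3)=-13/2; μ^(4)=-47

((0, 0, 0, 0, 3); (0, 0, 0, 2, 0); (1, 1, 0, 0, 0); (0, 0, 2, 0, 0))


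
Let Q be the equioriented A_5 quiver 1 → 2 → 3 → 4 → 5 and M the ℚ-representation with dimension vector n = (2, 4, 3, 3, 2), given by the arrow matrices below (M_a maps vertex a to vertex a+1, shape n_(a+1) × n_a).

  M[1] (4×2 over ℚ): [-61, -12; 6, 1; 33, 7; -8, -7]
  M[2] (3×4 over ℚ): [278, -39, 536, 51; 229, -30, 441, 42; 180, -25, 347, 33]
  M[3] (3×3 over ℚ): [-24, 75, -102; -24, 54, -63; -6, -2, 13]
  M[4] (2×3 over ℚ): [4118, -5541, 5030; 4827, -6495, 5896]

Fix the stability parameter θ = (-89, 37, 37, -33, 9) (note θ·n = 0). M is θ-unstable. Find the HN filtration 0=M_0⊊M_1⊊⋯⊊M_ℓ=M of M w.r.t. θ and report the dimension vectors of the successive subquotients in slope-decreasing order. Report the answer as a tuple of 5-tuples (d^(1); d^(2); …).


Barcode: M ≅ I[1,5]^2, I[2,2], I[2,4]. HN layers by μ_θ (4 steps, strictly decreasing):
  μ^(1)=37; μ^(2)=41/3; μ^(3)=25/2; μ^(4)=-89

((0, 1, 0, 0, 0); (0, 1, 1, 1, 0); (0, 2, 2, 2, 2); (2, 0, 0, 0, 0))


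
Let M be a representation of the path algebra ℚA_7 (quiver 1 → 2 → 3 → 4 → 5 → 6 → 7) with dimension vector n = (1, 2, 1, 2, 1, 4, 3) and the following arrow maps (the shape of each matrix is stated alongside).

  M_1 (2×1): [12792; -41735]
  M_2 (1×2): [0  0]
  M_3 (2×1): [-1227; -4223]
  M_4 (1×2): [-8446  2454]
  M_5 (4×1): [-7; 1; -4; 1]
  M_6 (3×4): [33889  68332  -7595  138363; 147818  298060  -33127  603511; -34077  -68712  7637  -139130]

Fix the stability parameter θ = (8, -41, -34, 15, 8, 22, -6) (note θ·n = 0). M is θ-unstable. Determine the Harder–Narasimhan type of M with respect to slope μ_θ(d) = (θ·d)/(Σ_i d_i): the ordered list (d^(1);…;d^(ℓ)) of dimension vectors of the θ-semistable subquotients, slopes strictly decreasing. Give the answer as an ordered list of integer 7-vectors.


Interval decomposition of M: I[1,2], I[2,2], I[3,4], I[4,7], I[6,6], I[6,7]^2.
HN type (ℓ=7): μ^(1)=22; μ^(2)=15; μ^(3)=39/4; μ^(4)=8; μ^(5)=-33/2; μ^(6)=-34; μ^(7)=-41

((0, 0, 0, 0, 0, 1, 0); (0, 0, 0, 1, 0, 0, 0); (0, 0, 0, 1, 1, 1, 1); (0, 0, 0, 0, 0, 2, 2); (1, 1, 0, 0, 0, 0, 0); (0, 0, 1, 0, 0, 0, 0); (0, 1, 0, 0, 0, 0, 0))


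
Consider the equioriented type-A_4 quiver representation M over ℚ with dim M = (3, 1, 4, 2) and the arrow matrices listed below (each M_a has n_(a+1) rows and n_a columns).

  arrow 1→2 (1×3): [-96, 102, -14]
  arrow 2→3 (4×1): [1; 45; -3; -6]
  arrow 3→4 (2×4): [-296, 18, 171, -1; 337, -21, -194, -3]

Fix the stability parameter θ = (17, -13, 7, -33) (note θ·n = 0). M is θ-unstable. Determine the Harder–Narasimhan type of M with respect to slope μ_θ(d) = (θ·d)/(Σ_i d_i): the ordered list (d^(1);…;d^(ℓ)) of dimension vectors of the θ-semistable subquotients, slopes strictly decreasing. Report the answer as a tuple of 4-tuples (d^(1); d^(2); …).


Interval decomposition of M: I[1,1]^2, I[1,4], I[3,3]^2, I[3,4].
HN type (ℓ=4): μ^(1)=17; μ^(2)=7; μ^(3)=-11/2; μ^(4)=-13

((2, 0, 0, 0); (0, 0, 2, 0); (1, 1, 1, 1); (0, 0, 1, 1))


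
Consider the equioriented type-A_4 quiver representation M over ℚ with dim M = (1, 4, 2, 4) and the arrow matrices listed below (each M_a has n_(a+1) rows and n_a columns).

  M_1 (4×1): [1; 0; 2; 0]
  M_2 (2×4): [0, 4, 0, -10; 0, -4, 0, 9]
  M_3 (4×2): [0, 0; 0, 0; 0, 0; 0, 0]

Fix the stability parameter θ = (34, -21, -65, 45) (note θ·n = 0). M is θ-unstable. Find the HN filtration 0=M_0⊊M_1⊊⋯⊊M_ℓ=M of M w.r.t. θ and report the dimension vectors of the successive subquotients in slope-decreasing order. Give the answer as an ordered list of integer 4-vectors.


Via rank(M_{q-1}∘⋯∘M_p): M ≅ I[1,2], I[2,2], I[2,3]^2, I[4,4]^4.
μ_θ-semistable layers: μ^(1)=45; μ^(2)=13/2; μ^(3)=-21; μ^(4)=-43

((0, 0, 0, 4); (1, 1, 0, 0); (0, 1, 0, 0); (0, 2, 2, 0))


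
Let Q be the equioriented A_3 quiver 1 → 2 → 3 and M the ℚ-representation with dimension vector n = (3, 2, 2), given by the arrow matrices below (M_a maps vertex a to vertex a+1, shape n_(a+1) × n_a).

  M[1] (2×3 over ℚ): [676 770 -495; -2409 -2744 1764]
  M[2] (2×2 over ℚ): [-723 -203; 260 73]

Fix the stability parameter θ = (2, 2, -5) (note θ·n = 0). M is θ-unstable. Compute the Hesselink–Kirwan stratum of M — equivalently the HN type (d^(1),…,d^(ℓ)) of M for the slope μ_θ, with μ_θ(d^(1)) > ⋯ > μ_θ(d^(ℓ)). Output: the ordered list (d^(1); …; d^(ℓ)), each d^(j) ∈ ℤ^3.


Barcode: M ≅ I[1,1], I[1,3]^2. HN layers by μ_θ (2 steps, strictly decreasing):
  μ^(1)=2; μ^(2)=-1/3

((1, 0, 0); (2, 2, 2))
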